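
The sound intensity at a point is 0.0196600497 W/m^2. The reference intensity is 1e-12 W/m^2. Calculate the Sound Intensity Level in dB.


Given values:
  I = 0.0196600497 W/m^2
  I_ref = 1e-12 W/m^2
Formula: SIL = 10 * log10(I / I_ref)
Compute ratio: I / I_ref = 19660049700
Compute log10: log10(19660049700) = 10.293585
Multiply: SIL = 10 * 10.293585 = 102.94

102.94 dB


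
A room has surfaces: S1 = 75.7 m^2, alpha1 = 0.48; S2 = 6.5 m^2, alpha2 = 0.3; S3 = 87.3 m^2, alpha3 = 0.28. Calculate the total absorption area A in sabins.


Given surfaces:
  Surface 1: 75.7 * 0.48 = 36.336
  Surface 2: 6.5 * 0.3 = 1.95
  Surface 3: 87.3 * 0.28 = 24.444
Formula: A = sum(Si * alpha_i)
A = 36.336 + 1.95 + 24.444
A = 62.73

62.73 sabins


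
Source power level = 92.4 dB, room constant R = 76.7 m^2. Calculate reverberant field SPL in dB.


Given values:
  Lw = 92.4 dB, R = 76.7 m^2
Formula: SPL = Lw + 10 * log10(4 / R)
Compute 4 / R = 4 / 76.7 = 0.052151
Compute 10 * log10(0.052151) = -12.8274
SPL = 92.4 + (-12.8274) = 79.57

79.57 dB


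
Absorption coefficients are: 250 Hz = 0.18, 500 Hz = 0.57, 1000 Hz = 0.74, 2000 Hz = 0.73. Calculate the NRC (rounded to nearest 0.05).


Given values:
  a_250 = 0.18, a_500 = 0.57
  a_1000 = 0.74, a_2000 = 0.73
Formula: NRC = (a250 + a500 + a1000 + a2000) / 4
Sum = 0.18 + 0.57 + 0.74 + 0.73 = 2.22
NRC = 2.22 / 4 = 0.555
Rounded to nearest 0.05: 0.55

0.55


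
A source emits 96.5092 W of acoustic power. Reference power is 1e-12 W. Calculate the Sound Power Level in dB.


Given values:
  W = 96.5092 W
  W_ref = 1e-12 W
Formula: SWL = 10 * log10(W / W_ref)
Compute ratio: W / W_ref = 96509200000000
Compute log10: log10(96509200000000) = 13.984569
Multiply: SWL = 10 * 13.984569 = 139.85

139.85 dB


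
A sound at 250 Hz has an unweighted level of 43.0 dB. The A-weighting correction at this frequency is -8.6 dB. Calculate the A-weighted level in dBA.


Given values:
  SPL = 43.0 dB
  A-weighting at 250 Hz = -8.6 dB
Formula: L_A = SPL + A_weight
L_A = 43.0 + (-8.6)
L_A = 34.4

34.4 dBA


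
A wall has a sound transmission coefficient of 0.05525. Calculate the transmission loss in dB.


Given values:
  tau = 0.05525
Formula: TL = 10 * log10(1 / tau)
Compute 1 / tau = 1 / 0.05525 = 18.0995
Compute log10(18.0995) = 1.257667
TL = 10 * 1.257667 = 12.58

12.58 dB


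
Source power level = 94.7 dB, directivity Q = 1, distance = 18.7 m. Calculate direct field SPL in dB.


Given values:
  Lw = 94.7 dB, Q = 1, r = 18.7 m
Formula: SPL = Lw + 10 * log10(Q / (4 * pi * r^2))
Compute 4 * pi * r^2 = 4 * pi * 18.7^2 = 4394.3341
Compute Q / denom = 1 / 4394.3341 = 0.00022757
Compute 10 * log10(0.00022757) = -36.4288
SPL = 94.7 + (-36.4288) = 58.27

58.27 dB


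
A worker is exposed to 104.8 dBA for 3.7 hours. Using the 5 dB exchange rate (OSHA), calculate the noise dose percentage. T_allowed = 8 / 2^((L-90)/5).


Given values:
  L = 104.8 dBA, T = 3.7 hours
Formula: T_allowed = 8 / 2^((L - 90) / 5)
Compute exponent: (104.8 - 90) / 5 = 2.96
Compute 2^(2.96) = 7.78124
T_allowed = 8 / 7.78124 = 1.028114 hours
Dose = (T / T_allowed) * 100
Dose = (3.7 / 1.028114) * 100 = 359.88

359.88 %


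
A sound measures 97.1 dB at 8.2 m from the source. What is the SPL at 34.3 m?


Given values:
  SPL1 = 97.1 dB, r1 = 8.2 m, r2 = 34.3 m
Formula: SPL2 = SPL1 - 20 * log10(r2 / r1)
Compute ratio: r2 / r1 = 34.3 / 8.2 = 4.1829
Compute log10: log10(4.1829) = 0.621477
Compute drop: 20 * 0.621477 = 12.4295
SPL2 = 97.1 - 12.4295 = 84.67

84.67 dB


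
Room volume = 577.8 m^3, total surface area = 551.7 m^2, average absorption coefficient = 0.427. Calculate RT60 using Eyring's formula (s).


Given values:
  V = 577.8 m^3, S = 551.7 m^2, alpha = 0.427
Formula: RT60 = 0.161 * V / (-S * ln(1 - alpha))
Compute ln(1 - 0.427) = ln(0.573) = -0.55687
Denominator: -551.7 * -0.55687 = 307.2252
Numerator: 0.161 * 577.8 = 93.0258
RT60 = 93.0258 / 307.2252 = 0.303

0.303 s


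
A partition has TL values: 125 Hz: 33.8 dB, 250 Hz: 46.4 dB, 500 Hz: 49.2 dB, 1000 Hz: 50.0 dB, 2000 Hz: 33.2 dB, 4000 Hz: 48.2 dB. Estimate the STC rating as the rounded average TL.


Given TL values at each frequency:
  125 Hz: 33.8 dB
  250 Hz: 46.4 dB
  500 Hz: 49.2 dB
  1000 Hz: 50.0 dB
  2000 Hz: 33.2 dB
  4000 Hz: 48.2 dB
Formula: STC ~ round(average of TL values)
Sum = 33.8 + 46.4 + 49.2 + 50.0 + 33.2 + 48.2 = 260.8
Average = 260.8 / 6 = 43.47
Rounded: 43

43


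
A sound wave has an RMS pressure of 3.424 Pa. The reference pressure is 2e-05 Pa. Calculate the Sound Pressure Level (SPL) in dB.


Given values:
  p = 3.424 Pa
  p_ref = 2e-05 Pa
Formula: SPL = 20 * log10(p / p_ref)
Compute ratio: p / p_ref = 3.424 / 2e-05 = 171200
Compute log10: log10(171200) = 5.233504
Multiply: SPL = 20 * 5.233504 = 104.67

104.67 dB


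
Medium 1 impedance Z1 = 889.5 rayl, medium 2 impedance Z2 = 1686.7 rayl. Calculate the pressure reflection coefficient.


Given values:
  Z1 = 889.5 rayl, Z2 = 1686.7 rayl
Formula: R = (Z2 - Z1) / (Z2 + Z1)
Numerator: Z2 - Z1 = 1686.7 - 889.5 = 797.2
Denominator: Z2 + Z1 = 1686.7 + 889.5 = 2576.2
R = 797.2 / 2576.2 = 0.3094

0.3094


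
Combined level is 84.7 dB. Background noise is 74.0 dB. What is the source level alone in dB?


Given values:
  L_total = 84.7 dB, L_bg = 74.0 dB
Formula: L_source = 10 * log10(10^(L_total/10) - 10^(L_bg/10))
Convert to linear:
  10^(84.7/10) = 295120922.6666
  10^(74.0/10) = 25118864.3151
Difference: 295120922.6666 - 25118864.3151 = 270002058.3515
L_source = 10 * log10(270002058.3515) = 84.31

84.31 dB


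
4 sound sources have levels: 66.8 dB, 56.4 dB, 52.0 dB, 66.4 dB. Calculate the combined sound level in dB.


Formula: L_total = 10 * log10( sum(10^(Li/10)) )
  Source 1: 10^(66.8/10) = 4786300.9232
  Source 2: 10^(56.4/10) = 436515.8322
  Source 3: 10^(52.0/10) = 158489.3192
  Source 4: 10^(66.4/10) = 4365158.3224
Sum of linear values = 9746464.397
L_total = 10 * log10(9746464.397) = 69.89

69.89 dB


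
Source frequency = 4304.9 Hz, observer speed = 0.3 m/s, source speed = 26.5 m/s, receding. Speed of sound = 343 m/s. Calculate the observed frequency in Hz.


Given values:
  f_s = 4304.9 Hz, v_o = 0.3 m/s, v_s = 26.5 m/s
  Direction: receding
Formula: f_o = f_s * (c - v_o) / (c + v_s)
Numerator: c - v_o = 343 - 0.3 = 342.7
Denominator: c + v_s = 343 + 26.5 = 369.5
f_o = 4304.9 * 342.7 / 369.5 = 3992.66

3992.66 Hz


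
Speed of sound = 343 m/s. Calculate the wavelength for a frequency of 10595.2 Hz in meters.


Given values:
  c = 343 m/s, f = 10595.2 Hz
Formula: lambda = c / f
lambda = 343 / 10595.2
lambda = 0.0324

0.0324 m


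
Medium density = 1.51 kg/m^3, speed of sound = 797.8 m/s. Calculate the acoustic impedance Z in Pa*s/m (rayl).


Given values:
  rho = 1.51 kg/m^3
  c = 797.8 m/s
Formula: Z = rho * c
Z = 1.51 * 797.8
Z = 1204.68

1204.68 rayl


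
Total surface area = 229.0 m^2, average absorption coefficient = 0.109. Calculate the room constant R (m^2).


Given values:
  S = 229.0 m^2, alpha = 0.109
Formula: R = S * alpha / (1 - alpha)
Numerator: 229.0 * 0.109 = 24.961
Denominator: 1 - 0.109 = 0.891
R = 24.961 / 0.891 = 28.01

28.01 m^2


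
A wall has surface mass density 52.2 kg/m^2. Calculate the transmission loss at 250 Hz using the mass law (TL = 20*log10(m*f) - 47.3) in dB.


Given values:
  m = 52.2 kg/m^2, f = 250 Hz
Formula: TL = 20 * log10(m * f) - 47.3
Compute m * f = 52.2 * 250 = 13050.0
Compute log10(13050.0) = 4.115611
Compute 20 * 4.115611 = 82.3122
TL = 82.3122 - 47.3 = 35.01

35.01 dB


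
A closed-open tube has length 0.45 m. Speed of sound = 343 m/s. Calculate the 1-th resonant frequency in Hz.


Given values:
  Tube type: closed-open, L = 0.45 m, c = 343 m/s, n = 1
Formula: f_n = (2n - 1) * c / (4 * L)
Compute 2n - 1 = 2*1 - 1 = 1
Compute 4 * L = 4 * 0.45 = 1.8
f = 1 * 343 / 1.8
f = 190.56

190.56 Hz


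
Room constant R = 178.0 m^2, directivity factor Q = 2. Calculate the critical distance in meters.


Given values:
  R = 178.0 m^2, Q = 2
Formula: d_c = 0.141 * sqrt(Q * R)
Compute Q * R = 2 * 178.0 = 356.0
Compute sqrt(356.0) = 18.868
d_c = 0.141 * 18.868 = 2.66

2.66 m


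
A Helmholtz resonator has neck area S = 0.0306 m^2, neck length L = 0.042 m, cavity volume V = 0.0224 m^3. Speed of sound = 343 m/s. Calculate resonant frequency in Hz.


Given values:
  S = 0.0306 m^2, L = 0.042 m, V = 0.0224 m^3, c = 343 m/s
Formula: f = (c / (2*pi)) * sqrt(S / (V * L))
Compute V * L = 0.0224 * 0.042 = 0.0009408
Compute S / (V * L) = 0.0306 / 0.0009408 = 32.5255
Compute sqrt(32.5255) = 5.703113
Compute c / (2*pi) = 343 / 6.283185 = 54.590148
f = 54.590148 * 5.703113 = 311.33

311.33 Hz


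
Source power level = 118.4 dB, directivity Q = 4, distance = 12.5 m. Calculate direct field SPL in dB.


Given values:
  Lw = 118.4 dB, Q = 4, r = 12.5 m
Formula: SPL = Lw + 10 * log10(Q / (4 * pi * r^2))
Compute 4 * pi * r^2 = 4 * pi * 12.5^2 = 1963.4954
Compute Q / denom = 4 / 1963.4954 = 0.00203718
Compute 10 * log10(0.00203718) = -26.9097
SPL = 118.4 + (-26.9097) = 91.49

91.49 dB


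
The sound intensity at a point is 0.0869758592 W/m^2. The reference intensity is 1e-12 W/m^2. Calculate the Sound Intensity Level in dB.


Given values:
  I = 0.0869758592 W/m^2
  I_ref = 1e-12 W/m^2
Formula: SIL = 10 * log10(I / I_ref)
Compute ratio: I / I_ref = 86975859200
Compute log10: log10(86975859200) = 10.939399
Multiply: SIL = 10 * 10.939399 = 109.39

109.39 dB


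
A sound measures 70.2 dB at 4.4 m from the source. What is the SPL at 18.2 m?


Given values:
  SPL1 = 70.2 dB, r1 = 4.4 m, r2 = 18.2 m
Formula: SPL2 = SPL1 - 20 * log10(r2 / r1)
Compute ratio: r2 / r1 = 18.2 / 4.4 = 4.1364
Compute log10: log10(4.1364) = 0.616623
Compute drop: 20 * 0.616623 = 12.3325
SPL2 = 70.2 - 12.3325 = 57.87

57.87 dB


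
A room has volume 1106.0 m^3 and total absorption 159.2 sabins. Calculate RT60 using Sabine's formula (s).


Given values:
  V = 1106.0 m^3
  A = 159.2 sabins
Formula: RT60 = 0.161 * V / A
Numerator: 0.161 * 1106.0 = 178.066
RT60 = 178.066 / 159.2 = 1.119

1.119 s


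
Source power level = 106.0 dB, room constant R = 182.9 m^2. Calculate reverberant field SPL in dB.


Given values:
  Lw = 106.0 dB, R = 182.9 m^2
Formula: SPL = Lw + 10 * log10(4 / R)
Compute 4 / R = 4 / 182.9 = 0.02187
Compute 10 * log10(0.02187) = -16.6015
SPL = 106.0 + (-16.6015) = 89.4

89.4 dB


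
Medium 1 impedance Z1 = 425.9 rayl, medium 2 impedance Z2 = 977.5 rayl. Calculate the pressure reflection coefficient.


Given values:
  Z1 = 425.9 rayl, Z2 = 977.5 rayl
Formula: R = (Z2 - Z1) / (Z2 + Z1)
Numerator: Z2 - Z1 = 977.5 - 425.9 = 551.6
Denominator: Z2 + Z1 = 977.5 + 425.9 = 1403.4
R = 551.6 / 1403.4 = 0.393

0.393


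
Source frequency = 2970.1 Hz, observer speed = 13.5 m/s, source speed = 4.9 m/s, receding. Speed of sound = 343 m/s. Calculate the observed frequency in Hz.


Given values:
  f_s = 2970.1 Hz, v_o = 13.5 m/s, v_s = 4.9 m/s
  Direction: receding
Formula: f_o = f_s * (c - v_o) / (c + v_s)
Numerator: c - v_o = 343 - 13.5 = 329.5
Denominator: c + v_s = 343 + 4.9 = 347.9
f_o = 2970.1 * 329.5 / 347.9 = 2813.02

2813.02 Hz


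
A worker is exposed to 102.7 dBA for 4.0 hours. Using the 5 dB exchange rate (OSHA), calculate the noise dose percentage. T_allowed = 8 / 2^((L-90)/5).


Given values:
  L = 102.7 dBA, T = 4.0 hours
Formula: T_allowed = 8 / 2^((L - 90) / 5)
Compute exponent: (102.7 - 90) / 5 = 2.54
Compute 2^(2.54) = 5.81589
T_allowed = 8 / 5.81589 = 1.375542 hours
Dose = (T / T_allowed) * 100
Dose = (4.0 / 1.375542) * 100 = 290.79

290.79 %


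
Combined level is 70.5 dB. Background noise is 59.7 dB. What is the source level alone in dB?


Given values:
  L_total = 70.5 dB, L_bg = 59.7 dB
Formula: L_source = 10 * log10(10^(L_total/10) - 10^(L_bg/10))
Convert to linear:
  10^(70.5/10) = 11220184.543
  10^(59.7/10) = 933254.3008
Difference: 11220184.543 - 933254.3008 = 10286930.2422
L_source = 10 * log10(10286930.2422) = 70.12

70.12 dB


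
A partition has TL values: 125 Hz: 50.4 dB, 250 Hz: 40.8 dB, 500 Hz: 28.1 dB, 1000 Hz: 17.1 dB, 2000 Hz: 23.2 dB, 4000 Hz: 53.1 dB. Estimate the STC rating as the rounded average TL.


Given TL values at each frequency:
  125 Hz: 50.4 dB
  250 Hz: 40.8 dB
  500 Hz: 28.1 dB
  1000 Hz: 17.1 dB
  2000 Hz: 23.2 dB
  4000 Hz: 53.1 dB
Formula: STC ~ round(average of TL values)
Sum = 50.4 + 40.8 + 28.1 + 17.1 + 23.2 + 53.1 = 212.7
Average = 212.7 / 6 = 35.45
Rounded: 35

35


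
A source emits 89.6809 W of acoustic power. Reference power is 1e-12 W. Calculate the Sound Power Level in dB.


Given values:
  W = 89.6809 W
  W_ref = 1e-12 W
Formula: SWL = 10 * log10(W / W_ref)
Compute ratio: W / W_ref = 89680900000000
Compute log10: log10(89680900000000) = 13.9527
Multiply: SWL = 10 * 13.9527 = 139.53

139.53 dB


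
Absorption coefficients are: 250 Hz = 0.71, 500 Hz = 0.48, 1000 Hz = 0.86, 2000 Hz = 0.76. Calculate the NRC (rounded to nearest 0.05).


Given values:
  a_250 = 0.71, a_500 = 0.48
  a_1000 = 0.86, a_2000 = 0.76
Formula: NRC = (a250 + a500 + a1000 + a2000) / 4
Sum = 0.71 + 0.48 + 0.86 + 0.76 = 2.81
NRC = 2.81 / 4 = 0.7025
Rounded to nearest 0.05: 0.7

0.7


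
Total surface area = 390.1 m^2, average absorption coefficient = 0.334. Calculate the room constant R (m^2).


Given values:
  S = 390.1 m^2, alpha = 0.334
Formula: R = S * alpha / (1 - alpha)
Numerator: 390.1 * 0.334 = 130.2934
Denominator: 1 - 0.334 = 0.666
R = 130.2934 / 0.666 = 195.64

195.64 m^2


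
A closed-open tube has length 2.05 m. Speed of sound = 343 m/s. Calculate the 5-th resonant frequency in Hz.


Given values:
  Tube type: closed-open, L = 2.05 m, c = 343 m/s, n = 5
Formula: f_n = (2n - 1) * c / (4 * L)
Compute 2n - 1 = 2*5 - 1 = 9
Compute 4 * L = 4 * 2.05 = 8.2
f = 9 * 343 / 8.2
f = 376.46

376.46 Hz


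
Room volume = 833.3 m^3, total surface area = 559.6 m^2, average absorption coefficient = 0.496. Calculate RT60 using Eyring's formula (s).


Given values:
  V = 833.3 m^3, S = 559.6 m^2, alpha = 0.496
Formula: RT60 = 0.161 * V / (-S * ln(1 - alpha))
Compute ln(1 - 0.496) = ln(0.504) = -0.685179
Denominator: -559.6 * -0.685179 = 383.4262
Numerator: 0.161 * 833.3 = 134.1613
RT60 = 134.1613 / 383.4262 = 0.35

0.35 s


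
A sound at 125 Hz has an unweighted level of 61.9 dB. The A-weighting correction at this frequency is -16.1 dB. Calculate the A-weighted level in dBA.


Given values:
  SPL = 61.9 dB
  A-weighting at 125 Hz = -16.1 dB
Formula: L_A = SPL + A_weight
L_A = 61.9 + (-16.1)
L_A = 45.8

45.8 dBA


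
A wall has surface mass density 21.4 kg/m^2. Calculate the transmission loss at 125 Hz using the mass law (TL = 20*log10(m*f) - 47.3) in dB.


Given values:
  m = 21.4 kg/m^2, f = 125 Hz
Formula: TL = 20 * log10(m * f) - 47.3
Compute m * f = 21.4 * 125 = 2675.0
Compute log10(2675.0) = 3.427324
Compute 20 * 3.427324 = 68.5465
TL = 68.5465 - 47.3 = 21.25

21.25 dB


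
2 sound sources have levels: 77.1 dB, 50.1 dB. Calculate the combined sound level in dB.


Formula: L_total = 10 * log10( sum(10^(Li/10)) )
  Source 1: 10^(77.1/10) = 51286138.3991
  Source 2: 10^(50.1/10) = 102329.2992
Sum of linear values = 51388467.6983
L_total = 10 * log10(51388467.6983) = 77.11

77.11 dB


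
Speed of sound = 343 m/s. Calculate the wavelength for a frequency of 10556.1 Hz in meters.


Given values:
  c = 343 m/s, f = 10556.1 Hz
Formula: lambda = c / f
lambda = 343 / 10556.1
lambda = 0.0325

0.0325 m


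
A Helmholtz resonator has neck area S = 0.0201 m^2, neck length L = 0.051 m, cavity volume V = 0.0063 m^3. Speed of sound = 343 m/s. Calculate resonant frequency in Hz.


Given values:
  S = 0.0201 m^2, L = 0.051 m, V = 0.0063 m^3, c = 343 m/s
Formula: f = (c / (2*pi)) * sqrt(S / (V * L))
Compute V * L = 0.0063 * 0.051 = 0.0003213
Compute S / (V * L) = 0.0201 / 0.0003213 = 62.5584
Compute sqrt(62.5584) = 7.909387
Compute c / (2*pi) = 343 / 6.283185 = 54.590148
f = 54.590148 * 7.909387 = 431.77

431.77 Hz


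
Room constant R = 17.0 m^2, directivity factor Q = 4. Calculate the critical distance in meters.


Given values:
  R = 17.0 m^2, Q = 4
Formula: d_c = 0.141 * sqrt(Q * R)
Compute Q * R = 4 * 17.0 = 68.0
Compute sqrt(68.0) = 8.2462
d_c = 0.141 * 8.2462 = 1.163

1.163 m


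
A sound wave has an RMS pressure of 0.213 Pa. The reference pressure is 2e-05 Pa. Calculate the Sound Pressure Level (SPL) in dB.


Given values:
  p = 0.213 Pa
  p_ref = 2e-05 Pa
Formula: SPL = 20 * log10(p / p_ref)
Compute ratio: p / p_ref = 0.213 / 2e-05 = 10650
Compute log10: log10(10650) = 4.02735
Multiply: SPL = 20 * 4.02735 = 80.55

80.55 dB


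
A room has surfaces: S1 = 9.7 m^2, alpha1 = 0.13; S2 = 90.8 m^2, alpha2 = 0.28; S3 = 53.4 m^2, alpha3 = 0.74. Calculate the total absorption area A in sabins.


Given surfaces:
  Surface 1: 9.7 * 0.13 = 1.261
  Surface 2: 90.8 * 0.28 = 25.424
  Surface 3: 53.4 * 0.74 = 39.516
Formula: A = sum(Si * alpha_i)
A = 1.261 + 25.424 + 39.516
A = 66.2

66.2 sabins


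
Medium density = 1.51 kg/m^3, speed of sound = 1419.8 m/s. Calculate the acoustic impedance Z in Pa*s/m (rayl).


Given values:
  rho = 1.51 kg/m^3
  c = 1419.8 m/s
Formula: Z = rho * c
Z = 1.51 * 1419.8
Z = 2143.9

2143.9 rayl


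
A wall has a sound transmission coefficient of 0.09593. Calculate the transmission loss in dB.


Given values:
  tau = 0.09593
Formula: TL = 10 * log10(1 / tau)
Compute 1 / tau = 1 / 0.09593 = 10.4243
Compute log10(10.4243) = 1.018047
TL = 10 * 1.018047 = 10.18

10.18 dB


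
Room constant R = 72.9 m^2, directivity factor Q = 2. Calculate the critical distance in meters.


Given values:
  R = 72.9 m^2, Q = 2
Formula: d_c = 0.141 * sqrt(Q * R)
Compute Q * R = 2 * 72.9 = 145.8
Compute sqrt(145.8) = 12.0748
d_c = 0.141 * 12.0748 = 1.703

1.703 m


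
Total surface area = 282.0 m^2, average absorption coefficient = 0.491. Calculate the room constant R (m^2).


Given values:
  S = 282.0 m^2, alpha = 0.491
Formula: R = S * alpha / (1 - alpha)
Numerator: 282.0 * 0.491 = 138.462
Denominator: 1 - 0.491 = 0.509
R = 138.462 / 0.509 = 272.03

272.03 m^2


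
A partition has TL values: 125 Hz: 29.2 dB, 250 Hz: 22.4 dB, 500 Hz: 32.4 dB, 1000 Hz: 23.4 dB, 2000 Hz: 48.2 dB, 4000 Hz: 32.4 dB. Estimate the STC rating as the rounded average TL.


Given TL values at each frequency:
  125 Hz: 29.2 dB
  250 Hz: 22.4 dB
  500 Hz: 32.4 dB
  1000 Hz: 23.4 dB
  2000 Hz: 48.2 dB
  4000 Hz: 32.4 dB
Formula: STC ~ round(average of TL values)
Sum = 29.2 + 22.4 + 32.4 + 23.4 + 48.2 + 32.4 = 188.0
Average = 188.0 / 6 = 31.33
Rounded: 31

31


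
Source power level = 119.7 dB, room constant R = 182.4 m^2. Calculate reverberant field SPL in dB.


Given values:
  Lw = 119.7 dB, R = 182.4 m^2
Formula: SPL = Lw + 10 * log10(4 / R)
Compute 4 / R = 4 / 182.4 = 0.02193
Compute 10 * log10(0.02193) = -16.5896
SPL = 119.7 + (-16.5896) = 103.11

103.11 dB


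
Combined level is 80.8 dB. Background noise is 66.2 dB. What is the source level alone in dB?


Given values:
  L_total = 80.8 dB, L_bg = 66.2 dB
Formula: L_source = 10 * log10(10^(L_total/10) - 10^(L_bg/10))
Convert to linear:
  10^(80.8/10) = 120226443.4617
  10^(66.2/10) = 4168693.8347
Difference: 120226443.4617 - 4168693.8347 = 116057749.627
L_source = 10 * log10(116057749.627) = 80.65

80.65 dB


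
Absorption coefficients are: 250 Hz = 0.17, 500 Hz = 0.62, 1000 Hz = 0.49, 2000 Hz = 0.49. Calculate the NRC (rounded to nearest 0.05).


Given values:
  a_250 = 0.17, a_500 = 0.62
  a_1000 = 0.49, a_2000 = 0.49
Formula: NRC = (a250 + a500 + a1000 + a2000) / 4
Sum = 0.17 + 0.62 + 0.49 + 0.49 = 1.77
NRC = 1.77 / 4 = 0.4425
Rounded to nearest 0.05: 0.45

0.45


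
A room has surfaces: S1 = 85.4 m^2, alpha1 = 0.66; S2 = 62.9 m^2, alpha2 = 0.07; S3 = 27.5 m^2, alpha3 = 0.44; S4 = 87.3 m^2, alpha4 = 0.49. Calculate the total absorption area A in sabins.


Given surfaces:
  Surface 1: 85.4 * 0.66 = 56.364
  Surface 2: 62.9 * 0.07 = 4.403
  Surface 3: 27.5 * 0.44 = 12.1
  Surface 4: 87.3 * 0.49 = 42.777
Formula: A = sum(Si * alpha_i)
A = 56.364 + 4.403 + 12.1 + 42.777
A = 115.64

115.64 sabins


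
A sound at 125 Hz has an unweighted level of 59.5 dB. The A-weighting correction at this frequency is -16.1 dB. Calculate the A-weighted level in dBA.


Given values:
  SPL = 59.5 dB
  A-weighting at 125 Hz = -16.1 dB
Formula: L_A = SPL + A_weight
L_A = 59.5 + (-16.1)
L_A = 43.4

43.4 dBA


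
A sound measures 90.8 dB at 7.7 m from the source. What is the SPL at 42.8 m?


Given values:
  SPL1 = 90.8 dB, r1 = 7.7 m, r2 = 42.8 m
Formula: SPL2 = SPL1 - 20 * log10(r2 / r1)
Compute ratio: r2 / r1 = 42.8 / 7.7 = 5.5584
Compute log10: log10(5.5584) = 0.74495
Compute drop: 20 * 0.74495 = 14.899
SPL2 = 90.8 - 14.899 = 75.9

75.9 dB


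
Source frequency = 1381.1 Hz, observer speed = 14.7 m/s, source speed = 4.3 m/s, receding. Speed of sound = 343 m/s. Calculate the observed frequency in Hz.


Given values:
  f_s = 1381.1 Hz, v_o = 14.7 m/s, v_s = 4.3 m/s
  Direction: receding
Formula: f_o = f_s * (c - v_o) / (c + v_s)
Numerator: c - v_o = 343 - 14.7 = 328.3
Denominator: c + v_s = 343 + 4.3 = 347.3
f_o = 1381.1 * 328.3 / 347.3 = 1305.54

1305.54 Hz


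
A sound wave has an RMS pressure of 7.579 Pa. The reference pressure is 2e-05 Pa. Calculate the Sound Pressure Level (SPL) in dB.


Given values:
  p = 7.579 Pa
  p_ref = 2e-05 Pa
Formula: SPL = 20 * log10(p / p_ref)
Compute ratio: p / p_ref = 7.579 / 2e-05 = 378950
Compute log10: log10(378950) = 5.578582
Multiply: SPL = 20 * 5.578582 = 111.57

111.57 dB


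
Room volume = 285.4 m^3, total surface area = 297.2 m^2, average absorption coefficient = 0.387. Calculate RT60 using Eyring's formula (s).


Given values:
  V = 285.4 m^3, S = 297.2 m^2, alpha = 0.387
Formula: RT60 = 0.161 * V / (-S * ln(1 - alpha))
Compute ln(1 - 0.387) = ln(0.613) = -0.48939
Denominator: -297.2 * -0.48939 = 145.4467
Numerator: 0.161 * 285.4 = 45.9494
RT60 = 45.9494 / 145.4467 = 0.316

0.316 s


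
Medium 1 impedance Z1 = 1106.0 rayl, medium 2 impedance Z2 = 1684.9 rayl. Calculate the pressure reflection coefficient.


Given values:
  Z1 = 1106.0 rayl, Z2 = 1684.9 rayl
Formula: R = (Z2 - Z1) / (Z2 + Z1)
Numerator: Z2 - Z1 = 1684.9 - 1106.0 = 578.9
Denominator: Z2 + Z1 = 1684.9 + 1106.0 = 2790.9
R = 578.9 / 2790.9 = 0.2074

0.2074


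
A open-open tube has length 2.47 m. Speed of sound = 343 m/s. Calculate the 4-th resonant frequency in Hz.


Given values:
  Tube type: open-open, L = 2.47 m, c = 343 m/s, n = 4
Formula: f_n = n * c / (2 * L)
Compute 2 * L = 2 * 2.47 = 4.94
f = 4 * 343 / 4.94
f = 277.73

277.73 Hz


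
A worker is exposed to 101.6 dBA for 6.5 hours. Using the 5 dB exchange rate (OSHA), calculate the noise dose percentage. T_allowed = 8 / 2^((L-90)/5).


Given values:
  L = 101.6 dBA, T = 6.5 hours
Formula: T_allowed = 8 / 2^((L - 90) / 5)
Compute exponent: (101.6 - 90) / 5 = 2.32
Compute 2^(2.32) = 4.993322
T_allowed = 8 / 4.993322 = 1.60214 hours
Dose = (T / T_allowed) * 100
Dose = (6.5 / 1.60214) * 100 = 405.71

405.71 %


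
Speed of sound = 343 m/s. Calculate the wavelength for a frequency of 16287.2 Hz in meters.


Given values:
  c = 343 m/s, f = 16287.2 Hz
Formula: lambda = c / f
lambda = 343 / 16287.2
lambda = 0.0211

0.0211 m


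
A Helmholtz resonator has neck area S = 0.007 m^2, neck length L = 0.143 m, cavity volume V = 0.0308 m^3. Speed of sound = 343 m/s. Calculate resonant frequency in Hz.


Given values:
  S = 0.007 m^2, L = 0.143 m, V = 0.0308 m^3, c = 343 m/s
Formula: f = (c / (2*pi)) * sqrt(S / (V * L))
Compute V * L = 0.0308 * 0.143 = 0.0044044
Compute S / (V * L) = 0.007 / 0.0044044 = 1.5893
Compute sqrt(1.5893) = 1.260674
Compute c / (2*pi) = 343 / 6.283185 = 54.590148
f = 54.590148 * 1.260674 = 68.82

68.82 Hz


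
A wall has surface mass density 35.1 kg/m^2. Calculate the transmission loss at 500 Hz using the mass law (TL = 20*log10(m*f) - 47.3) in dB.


Given values:
  m = 35.1 kg/m^2, f = 500 Hz
Formula: TL = 20 * log10(m * f) - 47.3
Compute m * f = 35.1 * 500 = 17550.0
Compute log10(17550.0) = 4.244277
Compute 20 * 4.244277 = 84.8855
TL = 84.8855 - 47.3 = 37.59

37.59 dB


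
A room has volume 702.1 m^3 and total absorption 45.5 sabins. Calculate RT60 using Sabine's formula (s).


Given values:
  V = 702.1 m^3
  A = 45.5 sabins
Formula: RT60 = 0.161 * V / A
Numerator: 0.161 * 702.1 = 113.0381
RT60 = 113.0381 / 45.5 = 2.484

2.484 s


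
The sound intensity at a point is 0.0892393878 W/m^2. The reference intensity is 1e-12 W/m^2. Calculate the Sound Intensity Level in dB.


Given values:
  I = 0.0892393878 W/m^2
  I_ref = 1e-12 W/m^2
Formula: SIL = 10 * log10(I / I_ref)
Compute ratio: I / I_ref = 89239387800
Compute log10: log10(89239387800) = 10.950557
Multiply: SIL = 10 * 10.950557 = 109.51

109.51 dB


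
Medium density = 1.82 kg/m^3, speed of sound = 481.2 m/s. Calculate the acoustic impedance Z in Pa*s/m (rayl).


Given values:
  rho = 1.82 kg/m^3
  c = 481.2 m/s
Formula: Z = rho * c
Z = 1.82 * 481.2
Z = 875.78

875.78 rayl


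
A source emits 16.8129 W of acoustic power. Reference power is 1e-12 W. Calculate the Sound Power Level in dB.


Given values:
  W = 16.8129 W
  W_ref = 1e-12 W
Formula: SWL = 10 * log10(W / W_ref)
Compute ratio: W / W_ref = 16812900000000
Compute log10: log10(16812900000000) = 13.225643
Multiply: SWL = 10 * 13.225643 = 132.26

132.26 dB


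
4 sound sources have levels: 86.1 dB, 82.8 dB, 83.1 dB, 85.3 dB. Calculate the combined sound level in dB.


Formula: L_total = 10 * log10( sum(10^(Li/10)) )
  Source 1: 10^(86.1/10) = 407380277.8041
  Source 2: 10^(82.8/10) = 190546071.7963
  Source 3: 10^(83.1/10) = 204173794.467
  Source 4: 10^(85.3/10) = 338844156.1392
Sum of linear values = 1140944300.2066
L_total = 10 * log10(1140944300.2066) = 90.57

90.57 dB


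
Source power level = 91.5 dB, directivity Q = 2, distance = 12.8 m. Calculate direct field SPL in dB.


Given values:
  Lw = 91.5 dB, Q = 2, r = 12.8 m
Formula: SPL = Lw + 10 * log10(Q / (4 * pi * r^2))
Compute 4 * pi * r^2 = 4 * pi * 12.8^2 = 2058.8742
Compute Q / denom = 2 / 2058.8742 = 0.0009714
Compute 10 * log10(0.0009714) = -30.126
SPL = 91.5 + (-30.126) = 61.37

61.37 dB


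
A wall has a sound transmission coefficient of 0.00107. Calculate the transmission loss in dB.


Given values:
  tau = 0.00107
Formula: TL = 10 * log10(1 / tau)
Compute 1 / tau = 1 / 0.00107 = 934.5794
Compute log10(934.5794) = 2.970616
TL = 10 * 2.970616 = 29.71

29.71 dB


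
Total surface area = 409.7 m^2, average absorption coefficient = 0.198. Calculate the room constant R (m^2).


Given values:
  S = 409.7 m^2, alpha = 0.198
Formula: R = S * alpha / (1 - alpha)
Numerator: 409.7 * 0.198 = 81.1206
Denominator: 1 - 0.198 = 0.802
R = 81.1206 / 0.802 = 101.15

101.15 m^2


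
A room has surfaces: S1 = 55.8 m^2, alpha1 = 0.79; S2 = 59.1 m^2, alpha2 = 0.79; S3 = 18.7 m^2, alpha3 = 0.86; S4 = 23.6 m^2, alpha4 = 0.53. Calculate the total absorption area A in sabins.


Given surfaces:
  Surface 1: 55.8 * 0.79 = 44.082
  Surface 2: 59.1 * 0.79 = 46.689
  Surface 3: 18.7 * 0.86 = 16.082
  Surface 4: 23.6 * 0.53 = 12.508
Formula: A = sum(Si * alpha_i)
A = 44.082 + 46.689 + 16.082 + 12.508
A = 119.36

119.36 sabins


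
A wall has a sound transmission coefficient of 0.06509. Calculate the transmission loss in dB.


Given values:
  tau = 0.06509
Formula: TL = 10 * log10(1 / tau)
Compute 1 / tau = 1 / 0.06509 = 15.3633
Compute log10(15.3633) = 1.186485
TL = 10 * 1.186485 = 11.86

11.86 dB


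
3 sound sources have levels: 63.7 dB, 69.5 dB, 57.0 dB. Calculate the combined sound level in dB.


Formula: L_total = 10 * log10( sum(10^(Li/10)) )
  Source 1: 10^(63.7/10) = 2344228.8153
  Source 2: 10^(69.5/10) = 8912509.3813
  Source 3: 10^(57.0/10) = 501187.2336
Sum of linear values = 11757925.4302
L_total = 10 * log10(11757925.4302) = 70.7

70.7 dB


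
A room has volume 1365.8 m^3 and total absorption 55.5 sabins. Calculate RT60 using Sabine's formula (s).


Given values:
  V = 1365.8 m^3
  A = 55.5 sabins
Formula: RT60 = 0.161 * V / A
Numerator: 0.161 * 1365.8 = 219.8938
RT60 = 219.8938 / 55.5 = 3.962

3.962 s


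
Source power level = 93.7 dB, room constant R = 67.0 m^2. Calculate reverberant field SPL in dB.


Given values:
  Lw = 93.7 dB, R = 67.0 m^2
Formula: SPL = Lw + 10 * log10(4 / R)
Compute 4 / R = 4 / 67.0 = 0.059701
Compute 10 * log10(0.059701) = -12.2402
SPL = 93.7 + (-12.2402) = 81.46

81.46 dB


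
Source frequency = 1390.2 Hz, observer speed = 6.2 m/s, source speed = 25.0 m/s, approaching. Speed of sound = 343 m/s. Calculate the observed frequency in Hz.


Given values:
  f_s = 1390.2 Hz, v_o = 6.2 m/s, v_s = 25.0 m/s
  Direction: approaching
Formula: f_o = f_s * (c + v_o) / (c - v_s)
Numerator: c + v_o = 343 + 6.2 = 349.2
Denominator: c - v_s = 343 - 25.0 = 318.0
f_o = 1390.2 * 349.2 / 318.0 = 1526.6

1526.6 Hz


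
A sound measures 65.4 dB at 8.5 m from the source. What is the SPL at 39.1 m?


Given values:
  SPL1 = 65.4 dB, r1 = 8.5 m, r2 = 39.1 m
Formula: SPL2 = SPL1 - 20 * log10(r2 / r1)
Compute ratio: r2 / r1 = 39.1 / 8.5 = 4.6
Compute log10: log10(4.6) = 0.662758
Compute drop: 20 * 0.662758 = 13.2552
SPL2 = 65.4 - 13.2552 = 52.14

52.14 dB


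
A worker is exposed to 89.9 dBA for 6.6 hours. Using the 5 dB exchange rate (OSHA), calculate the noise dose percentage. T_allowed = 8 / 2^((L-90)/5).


Given values:
  L = 89.9 dBA, T = 6.6 hours
Formula: T_allowed = 8 / 2^((L - 90) / 5)
Compute exponent: (89.9 - 90) / 5 = -0.02
Compute 2^(-0.02) = 0.986233
T_allowed = 8 / 0.986233 = 8.111673 hours
Dose = (T / T_allowed) * 100
Dose = (6.6 / 8.111673) * 100 = 81.36

81.36 %


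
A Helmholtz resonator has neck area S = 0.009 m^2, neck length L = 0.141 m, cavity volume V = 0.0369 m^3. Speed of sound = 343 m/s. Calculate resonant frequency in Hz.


Given values:
  S = 0.009 m^2, L = 0.141 m, V = 0.0369 m^3, c = 343 m/s
Formula: f = (c / (2*pi)) * sqrt(S / (V * L))
Compute V * L = 0.0369 * 0.141 = 0.0052029
Compute S / (V * L) = 0.009 / 0.0052029 = 1.7298
Compute sqrt(1.7298) = 1.315219
Compute c / (2*pi) = 343 / 6.283185 = 54.590148
f = 54.590148 * 1.315219 = 71.8

71.8 Hz


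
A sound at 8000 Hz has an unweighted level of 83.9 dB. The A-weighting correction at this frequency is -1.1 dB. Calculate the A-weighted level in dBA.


Given values:
  SPL = 83.9 dB
  A-weighting at 8000 Hz = -1.1 dB
Formula: L_A = SPL + A_weight
L_A = 83.9 + (-1.1)
L_A = 82.8

82.8 dBA


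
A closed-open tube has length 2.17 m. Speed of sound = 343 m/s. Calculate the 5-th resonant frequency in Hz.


Given values:
  Tube type: closed-open, L = 2.17 m, c = 343 m/s, n = 5
Formula: f_n = (2n - 1) * c / (4 * L)
Compute 2n - 1 = 2*5 - 1 = 9
Compute 4 * L = 4 * 2.17 = 8.68
f = 9 * 343 / 8.68
f = 355.65

355.65 Hz


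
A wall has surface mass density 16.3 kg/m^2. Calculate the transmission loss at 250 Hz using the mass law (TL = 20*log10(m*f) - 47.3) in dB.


Given values:
  m = 16.3 kg/m^2, f = 250 Hz
Formula: TL = 20 * log10(m * f) - 47.3
Compute m * f = 16.3 * 250 = 4075.0
Compute log10(4075.0) = 3.610128
Compute 20 * 3.610128 = 72.2026
TL = 72.2026 - 47.3 = 24.9

24.9 dB


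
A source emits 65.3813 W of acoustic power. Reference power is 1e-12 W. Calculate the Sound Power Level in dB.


Given values:
  W = 65.3813 W
  W_ref = 1e-12 W
Formula: SWL = 10 * log10(W / W_ref)
Compute ratio: W / W_ref = 65381300000000
Compute log10: log10(65381300000000) = 13.815454
Multiply: SWL = 10 * 13.815454 = 138.15

138.15 dB


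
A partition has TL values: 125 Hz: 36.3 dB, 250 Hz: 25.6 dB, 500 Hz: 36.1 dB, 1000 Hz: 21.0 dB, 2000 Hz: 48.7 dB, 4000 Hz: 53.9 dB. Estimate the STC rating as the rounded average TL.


Given TL values at each frequency:
  125 Hz: 36.3 dB
  250 Hz: 25.6 dB
  500 Hz: 36.1 dB
  1000 Hz: 21.0 dB
  2000 Hz: 48.7 dB
  4000 Hz: 53.9 dB
Formula: STC ~ round(average of TL values)
Sum = 36.3 + 25.6 + 36.1 + 21.0 + 48.7 + 53.9 = 221.6
Average = 221.6 / 6 = 36.93
Rounded: 37

37


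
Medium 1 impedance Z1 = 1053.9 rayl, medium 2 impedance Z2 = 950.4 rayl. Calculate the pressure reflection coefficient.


Given values:
  Z1 = 1053.9 rayl, Z2 = 950.4 rayl
Formula: R = (Z2 - Z1) / (Z2 + Z1)
Numerator: Z2 - Z1 = 950.4 - 1053.9 = -103.5
Denominator: Z2 + Z1 = 950.4 + 1053.9 = 2004.3
R = -103.5 / 2004.3 = -0.0516

-0.0516


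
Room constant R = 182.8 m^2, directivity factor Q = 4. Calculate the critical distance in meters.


Given values:
  R = 182.8 m^2, Q = 4
Formula: d_c = 0.141 * sqrt(Q * R)
Compute Q * R = 4 * 182.8 = 731.2
Compute sqrt(731.2) = 27.0407
d_c = 0.141 * 27.0407 = 3.813

3.813 m


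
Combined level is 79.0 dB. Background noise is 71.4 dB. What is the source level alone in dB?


Given values:
  L_total = 79.0 dB, L_bg = 71.4 dB
Formula: L_source = 10 * log10(10^(L_total/10) - 10^(L_bg/10))
Convert to linear:
  10^(79.0/10) = 79432823.4724
  10^(71.4/10) = 13803842.646
Difference: 79432823.4724 - 13803842.646 = 65628980.8264
L_source = 10 * log10(65628980.8264) = 78.17

78.17 dB


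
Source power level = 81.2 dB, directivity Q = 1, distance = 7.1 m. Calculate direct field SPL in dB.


Given values:
  Lw = 81.2 dB, Q = 1, r = 7.1 m
Formula: SPL = Lw + 10 * log10(Q / (4 * pi * r^2))
Compute 4 * pi * r^2 = 4 * pi * 7.1^2 = 633.4707
Compute Q / denom = 1 / 633.4707 = 0.0015786
Compute 10 * log10(0.0015786) = -28.0173
SPL = 81.2 + (-28.0173) = 53.18

53.18 dB


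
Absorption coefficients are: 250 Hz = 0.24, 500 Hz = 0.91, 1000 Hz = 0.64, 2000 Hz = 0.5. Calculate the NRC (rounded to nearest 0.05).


Given values:
  a_250 = 0.24, a_500 = 0.91
  a_1000 = 0.64, a_2000 = 0.5
Formula: NRC = (a250 + a500 + a1000 + a2000) / 4
Sum = 0.24 + 0.91 + 0.64 + 0.5 = 2.29
NRC = 2.29 / 4 = 0.5725
Rounded to nearest 0.05: 0.55

0.55


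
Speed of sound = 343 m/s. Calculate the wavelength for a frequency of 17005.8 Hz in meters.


Given values:
  c = 343 m/s, f = 17005.8 Hz
Formula: lambda = c / f
lambda = 343 / 17005.8
lambda = 0.0202

0.0202 m


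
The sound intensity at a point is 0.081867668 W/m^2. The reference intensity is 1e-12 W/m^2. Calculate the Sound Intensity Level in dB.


Given values:
  I = 0.081867668 W/m^2
  I_ref = 1e-12 W/m^2
Formula: SIL = 10 * log10(I / I_ref)
Compute ratio: I / I_ref = 81867668000
Compute log10: log10(81867668000) = 10.913112
Multiply: SIL = 10 * 10.913112 = 109.13

109.13 dB


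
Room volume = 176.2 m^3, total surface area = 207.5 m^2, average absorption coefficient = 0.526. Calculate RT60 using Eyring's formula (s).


Given values:
  V = 176.2 m^3, S = 207.5 m^2, alpha = 0.526
Formula: RT60 = 0.161 * V / (-S * ln(1 - alpha))
Compute ln(1 - 0.526) = ln(0.474) = -0.746548
Denominator: -207.5 * -0.746548 = 154.9087
Numerator: 0.161 * 176.2 = 28.3682
RT60 = 28.3682 / 154.9087 = 0.183

0.183 s


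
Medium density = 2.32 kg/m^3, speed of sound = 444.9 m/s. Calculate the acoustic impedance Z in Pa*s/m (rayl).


Given values:
  rho = 2.32 kg/m^3
  c = 444.9 m/s
Formula: Z = rho * c
Z = 2.32 * 444.9
Z = 1032.17

1032.17 rayl


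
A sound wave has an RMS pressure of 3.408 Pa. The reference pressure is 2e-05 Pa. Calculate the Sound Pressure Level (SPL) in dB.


Given values:
  p = 3.408 Pa
  p_ref = 2e-05 Pa
Formula: SPL = 20 * log10(p / p_ref)
Compute ratio: p / p_ref = 3.408 / 2e-05 = 170400
Compute log10: log10(170400) = 5.23147
Multiply: SPL = 20 * 5.23147 = 104.63

104.63 dB


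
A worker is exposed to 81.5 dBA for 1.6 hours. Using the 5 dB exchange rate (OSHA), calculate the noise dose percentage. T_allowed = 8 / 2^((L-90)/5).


Given values:
  L = 81.5 dBA, T = 1.6 hours
Formula: T_allowed = 8 / 2^((L - 90) / 5)
Compute exponent: (81.5 - 90) / 5 = -1.7
Compute 2^(-1.7) = 0.307786
T_allowed = 8 / 0.307786 = 25.992085 hours
Dose = (T / T_allowed) * 100
Dose = (1.6 / 25.992085) * 100 = 6.16

6.16 %


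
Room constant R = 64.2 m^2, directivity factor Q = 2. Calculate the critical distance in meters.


Given values:
  R = 64.2 m^2, Q = 2
Formula: d_c = 0.141 * sqrt(Q * R)
Compute Q * R = 2 * 64.2 = 128.4
Compute sqrt(128.4) = 11.3314
d_c = 0.141 * 11.3314 = 1.598

1.598 m


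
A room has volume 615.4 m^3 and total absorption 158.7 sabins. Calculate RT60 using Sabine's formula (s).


Given values:
  V = 615.4 m^3
  A = 158.7 sabins
Formula: RT60 = 0.161 * V / A
Numerator: 0.161 * 615.4 = 99.0794
RT60 = 99.0794 / 158.7 = 0.624

0.624 s


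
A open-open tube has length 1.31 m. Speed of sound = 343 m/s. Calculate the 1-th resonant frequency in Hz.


Given values:
  Tube type: open-open, L = 1.31 m, c = 343 m/s, n = 1
Formula: f_n = n * c / (2 * L)
Compute 2 * L = 2 * 1.31 = 2.62
f = 1 * 343 / 2.62
f = 130.92

130.92 Hz


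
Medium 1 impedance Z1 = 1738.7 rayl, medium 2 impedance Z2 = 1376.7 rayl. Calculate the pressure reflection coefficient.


Given values:
  Z1 = 1738.7 rayl, Z2 = 1376.7 rayl
Formula: R = (Z2 - Z1) / (Z2 + Z1)
Numerator: Z2 - Z1 = 1376.7 - 1738.7 = -362.0
Denominator: Z2 + Z1 = 1376.7 + 1738.7 = 3115.4
R = -362.0 / 3115.4 = -0.1162

-0.1162


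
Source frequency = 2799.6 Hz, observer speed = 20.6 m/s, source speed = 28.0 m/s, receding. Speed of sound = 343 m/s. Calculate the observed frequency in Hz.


Given values:
  f_s = 2799.6 Hz, v_o = 20.6 m/s, v_s = 28.0 m/s
  Direction: receding
Formula: f_o = f_s * (c - v_o) / (c + v_s)
Numerator: c - v_o = 343 - 20.6 = 322.4
Denominator: c + v_s = 343 + 28.0 = 371.0
f_o = 2799.6 * 322.4 / 371.0 = 2432.86

2432.86 Hz


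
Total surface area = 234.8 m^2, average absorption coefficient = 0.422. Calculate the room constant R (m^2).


Given values:
  S = 234.8 m^2, alpha = 0.422
Formula: R = S * alpha / (1 - alpha)
Numerator: 234.8 * 0.422 = 99.0856
Denominator: 1 - 0.422 = 0.578
R = 99.0856 / 0.578 = 171.43

171.43 m^2


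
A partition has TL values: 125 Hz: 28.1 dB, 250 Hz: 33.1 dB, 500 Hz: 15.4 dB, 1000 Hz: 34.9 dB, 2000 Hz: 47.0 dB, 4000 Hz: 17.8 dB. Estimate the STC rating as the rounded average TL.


Given TL values at each frequency:
  125 Hz: 28.1 dB
  250 Hz: 33.1 dB
  500 Hz: 15.4 dB
  1000 Hz: 34.9 dB
  2000 Hz: 47.0 dB
  4000 Hz: 17.8 dB
Formula: STC ~ round(average of TL values)
Sum = 28.1 + 33.1 + 15.4 + 34.9 + 47.0 + 17.8 = 176.3
Average = 176.3 / 6 = 29.38
Rounded: 29

29


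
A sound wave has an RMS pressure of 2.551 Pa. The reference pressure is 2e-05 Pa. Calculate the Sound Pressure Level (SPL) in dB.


Given values:
  p = 2.551 Pa
  p_ref = 2e-05 Pa
Formula: SPL = 20 * log10(p / p_ref)
Compute ratio: p / p_ref = 2.551 / 2e-05 = 127550
Compute log10: log10(127550) = 5.10568
Multiply: SPL = 20 * 5.10568 = 102.11

102.11 dB


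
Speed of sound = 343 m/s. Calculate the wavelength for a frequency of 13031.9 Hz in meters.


Given values:
  c = 343 m/s, f = 13031.9 Hz
Formula: lambda = c / f
lambda = 343 / 13031.9
lambda = 0.0263

0.0263 m


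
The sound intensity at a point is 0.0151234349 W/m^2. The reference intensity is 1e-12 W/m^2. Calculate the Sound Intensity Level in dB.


Given values:
  I = 0.0151234349 W/m^2
  I_ref = 1e-12 W/m^2
Formula: SIL = 10 * log10(I / I_ref)
Compute ratio: I / I_ref = 15123434900
Compute log10: log10(15123434900) = 10.17965
Multiply: SIL = 10 * 10.17965 = 101.8

101.8 dB


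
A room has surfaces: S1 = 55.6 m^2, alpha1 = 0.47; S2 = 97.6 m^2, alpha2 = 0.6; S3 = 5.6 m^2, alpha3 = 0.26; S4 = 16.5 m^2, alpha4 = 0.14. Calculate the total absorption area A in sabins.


Given surfaces:
  Surface 1: 55.6 * 0.47 = 26.132
  Surface 2: 97.6 * 0.6 = 58.56
  Surface 3: 5.6 * 0.26 = 1.456
  Surface 4: 16.5 * 0.14 = 2.31
Formula: A = sum(Si * alpha_i)
A = 26.132 + 58.56 + 1.456 + 2.31
A = 88.46

88.46 sabins


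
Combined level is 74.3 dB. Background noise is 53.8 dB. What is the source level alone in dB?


Given values:
  L_total = 74.3 dB, L_bg = 53.8 dB
Formula: L_source = 10 * log10(10^(L_total/10) - 10^(L_bg/10))
Convert to linear:
  10^(74.3/10) = 26915348.0393
  10^(53.8/10) = 239883.2919
Difference: 26915348.0393 - 239883.2919 = 26675464.7474
L_source = 10 * log10(26675464.7474) = 74.26

74.26 dB
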